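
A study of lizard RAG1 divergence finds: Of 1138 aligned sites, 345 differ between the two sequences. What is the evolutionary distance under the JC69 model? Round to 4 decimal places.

p = 345/1138 ≈ 0.303163.
d = −(3/4) ln(1 − 4p/3) = −0.75 ln(1 − 0.404217) = −0.75 ln(0.595783)
  = −0.75 × (-0.517879) = 0.388409 substitutions/site.

0.3884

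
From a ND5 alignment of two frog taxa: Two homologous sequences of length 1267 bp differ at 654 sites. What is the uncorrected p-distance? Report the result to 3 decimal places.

0.516

p = 654/1267 = 0.516179… ≈ 0.516 (to 3 d.p.).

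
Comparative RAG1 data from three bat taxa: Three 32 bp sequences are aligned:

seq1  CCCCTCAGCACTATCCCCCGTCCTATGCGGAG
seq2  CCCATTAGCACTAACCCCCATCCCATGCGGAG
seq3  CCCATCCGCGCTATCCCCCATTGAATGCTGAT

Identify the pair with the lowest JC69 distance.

seq1–seq2: 5/32 differ, p = 0.156, d = 0.175.
seq1–seq3: 9/32 differ, p = 0.281, d = 0.353.
seq2–seq3: 9/32 differ, p = 0.281, d = 0.353.
The smallest distance is between seq1 and seq2.

seq1 and seq2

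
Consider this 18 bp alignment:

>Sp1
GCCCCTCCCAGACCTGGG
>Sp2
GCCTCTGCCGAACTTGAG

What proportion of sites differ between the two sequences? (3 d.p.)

The sequences differ at 6 of 18 positions (sites 4, 7, 10, 11, 14, 17).
p = 6/18 = 0.333333… ≈ 0.333 (to 3 d.p.).

0.333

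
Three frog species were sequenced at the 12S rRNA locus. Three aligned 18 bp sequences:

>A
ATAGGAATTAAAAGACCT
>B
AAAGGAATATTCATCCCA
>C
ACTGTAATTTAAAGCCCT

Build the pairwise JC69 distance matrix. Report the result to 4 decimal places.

d(A,B) = 0.6735, d(A,C) = 0.3470, d(B,C) = 0.6735

A–B: 8/18 sites differ → p ≈ 0.444444, d = −0.75 ln(1 − 0.592592) = 0.673455 ≈ 0.6735.
A–C: 5/18 sites differ → p ≈ 0.277778, d = −0.75 ln(1 − 0.370371) = 0.346968 ≈ 0.3470.
B–C: 8/18 sites differ → p ≈ 0.444444, d = −0.75 ln(1 − 0.592592) = 0.673455 ≈ 0.6735.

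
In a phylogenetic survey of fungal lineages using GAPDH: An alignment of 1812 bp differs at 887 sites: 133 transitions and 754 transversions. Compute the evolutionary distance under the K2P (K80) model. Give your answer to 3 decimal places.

0.860

P = 133/1812 ≈ 0.0734 and Q = 754/1812 ≈ 0.416115.
Under the Kimura two-parameter model, d = −½ ln(1 − 2P − Q) − ¼ ln(1 − 2Q).
1 − 2P − Q = 0.437085, giving −½ ln(0.437085) = 0.413814.
1 − 2Q = 0.16777, giving −¼ ln(0.16777) = 0.446290.
d = 0.413814 + 0.446290 = 0.860104.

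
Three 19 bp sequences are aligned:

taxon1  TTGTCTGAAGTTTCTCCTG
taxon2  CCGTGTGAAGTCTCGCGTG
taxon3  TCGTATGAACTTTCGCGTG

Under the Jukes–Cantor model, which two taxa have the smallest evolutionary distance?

taxon1–taxon2: 6/19 differ, p = 0.316, d = 0.410.
taxon1–taxon3: 5/19 differ, p = 0.263, d = 0.324.
taxon2–taxon3: 4/19 differ, p = 0.211, d = 0.247.
The smallest distance is between taxon2 and taxon3.

taxon2 and taxon3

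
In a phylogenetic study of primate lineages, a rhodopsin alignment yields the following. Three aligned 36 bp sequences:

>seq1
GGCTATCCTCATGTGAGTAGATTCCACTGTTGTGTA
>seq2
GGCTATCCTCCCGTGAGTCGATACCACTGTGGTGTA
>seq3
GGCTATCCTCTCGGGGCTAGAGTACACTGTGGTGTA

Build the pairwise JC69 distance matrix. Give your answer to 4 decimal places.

d(seq1,seq2) = 0.1536, d(seq1,seq3) = 0.2635, d(seq2,seq3) = 0.2635

seq1–seq2: 5/36 sites differ → p ≈ 0.138889, d = −0.75 ln(1 − 0.185185) = 0.153596 ≈ 0.1536.
seq1–seq3: 8/36 sites differ → p ≈ 0.222222, d = −0.75 ln(1 − 0.296296) = 0.263548 ≈ 0.2635.
seq2–seq3: 8/36 sites differ → p ≈ 0.222222, d = −0.75 ln(1 − 0.296296) = 0.263548 ≈ 0.2635.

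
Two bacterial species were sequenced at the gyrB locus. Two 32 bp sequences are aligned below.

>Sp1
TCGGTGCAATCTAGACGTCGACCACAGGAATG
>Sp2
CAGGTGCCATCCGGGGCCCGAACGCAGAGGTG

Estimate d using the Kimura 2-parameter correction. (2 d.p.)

Of 32 sites, 9 differences are transitions and 5 are transversions, so P = 9/32 = 0.28125 and Q = 5/32 = 0.15625.
Under the Kimura two-parameter model, d = −½ ln(1 − 2P − Q) − ¼ ln(1 − 2Q).
1 − 2P − Q = 0.28125, giving −½ ln(0.28125) = 0.634256.
1 − 2Q = 0.6875, giving −¼ ln(0.6875) = 0.093673.
d = 0.634256 + 0.093673 = 0.727929.

0.73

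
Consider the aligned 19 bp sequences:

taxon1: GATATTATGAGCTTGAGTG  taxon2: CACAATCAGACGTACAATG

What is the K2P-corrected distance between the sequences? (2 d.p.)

Of 19 sites, 2 differences are transitions and 8 are transversions, so P = 2/19 ≈ 0.105263 and Q = 8/19 ≈ 0.421053.
Under the Kimura two-parameter model, d = −½ ln(1 − 2P − Q) − ¼ ln(1 − 2Q).
1 − 2P − Q = 0.368421, giving −½ ln(0.368421) = 0.499264.
1 − 2Q = 0.157894, giving −¼ ln(0.157894) = 0.461458.
d = 0.499264 + 0.461458 = 0.960722.

0.96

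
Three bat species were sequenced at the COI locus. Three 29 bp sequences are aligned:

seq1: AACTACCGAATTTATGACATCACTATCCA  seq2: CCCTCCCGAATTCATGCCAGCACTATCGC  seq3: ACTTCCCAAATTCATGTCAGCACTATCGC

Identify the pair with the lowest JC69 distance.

seq2 and seq3

seq1–seq2: 8/29 differ, p = 0.276, d = 0.344.
seq1–seq3: 9/29 differ, p = 0.310, d = 0.401.
seq2–seq3: 4/29 differ, p = 0.138, d = 0.152.
The smallest distance is between seq2 and seq3.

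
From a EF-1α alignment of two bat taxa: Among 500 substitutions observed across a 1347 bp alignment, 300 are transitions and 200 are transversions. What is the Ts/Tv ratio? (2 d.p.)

R = 300/200 = 1.50.

1.50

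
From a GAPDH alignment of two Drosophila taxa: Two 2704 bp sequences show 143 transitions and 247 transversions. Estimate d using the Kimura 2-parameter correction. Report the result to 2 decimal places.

0.16

P = 143/2704 ≈ 0.052885 and Q = 247/2704 ≈ 0.091346.
Under the Kimura two-parameter model, d = −½ ln(1 − 2P − Q) − ¼ ln(1 − 2Q).
1 − 2P − Q = 0.802884, giving −½ ln(0.802884) = 0.109773.
1 − 2Q = 0.817308, giving −¼ ln(0.817308) = 0.050435.
d = 0.109773 + 0.050435 = 0.160208.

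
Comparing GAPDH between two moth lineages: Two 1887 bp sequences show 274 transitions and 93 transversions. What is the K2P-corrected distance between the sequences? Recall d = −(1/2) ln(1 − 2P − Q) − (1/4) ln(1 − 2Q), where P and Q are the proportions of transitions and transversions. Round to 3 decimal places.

P = 274/1887 ≈ 0.145204 and Q = 93/1887 ≈ 0.049285.
Under the Kimura two-parameter model, d = −½ ln(1 − 2P − Q) − ¼ ln(1 − 2Q).
1 − 2P − Q = 0.660307, giving −½ ln(0.660307) = 0.207525.
1 − 2Q = 0.90143, giving −¼ ln(0.90143) = 0.025943.
d = 0.207525 + 0.025943 = 0.233468.

0.233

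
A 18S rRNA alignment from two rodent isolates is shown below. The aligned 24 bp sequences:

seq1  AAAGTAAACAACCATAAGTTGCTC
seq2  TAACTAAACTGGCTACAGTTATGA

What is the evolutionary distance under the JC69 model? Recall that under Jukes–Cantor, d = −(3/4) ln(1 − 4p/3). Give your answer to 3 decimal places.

0.824

The sequences differ at 12 of 24 sites, so p = 12/24 = 0.5.
d = −(3/4) ln(1 − 4p/3) = −0.75 ln(1 − 0.666667) = −0.75 ln(0.333333)
  = −0.75 × (-1.098613) = 0.823960 substitutions/site.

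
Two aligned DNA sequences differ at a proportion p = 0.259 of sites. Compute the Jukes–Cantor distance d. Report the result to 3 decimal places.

0.318

d = −(3/4) ln(1 − 4p/3) = −0.75 ln(1 − 0.345333) = −0.75 ln(0.654667)
  = −0.75 × (-0.423629) = 0.317722 substitutions/site.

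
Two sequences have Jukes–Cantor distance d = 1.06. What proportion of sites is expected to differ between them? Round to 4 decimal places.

p = (3/4)(1 − e^(−4d/3)) = 0.75 × (1 − e^(-1.413333)) = 0.75 × (1 − 0.243331) = 0.567502.

0.5675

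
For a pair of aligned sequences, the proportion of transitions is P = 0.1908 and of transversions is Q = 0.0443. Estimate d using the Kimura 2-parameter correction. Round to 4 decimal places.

0.3007

Under the Kimura two-parameter model, d = −½ ln(1 − 2P − Q) − ¼ ln(1 − 2Q).
1 − 2P − Q = 0.5741, giving −½ ln(0.5741) = 0.277476.
1 − 2Q = 0.9114, giving −¼ ln(0.9114) = 0.023193.
d = 0.277476 + 0.023193 = 0.300669.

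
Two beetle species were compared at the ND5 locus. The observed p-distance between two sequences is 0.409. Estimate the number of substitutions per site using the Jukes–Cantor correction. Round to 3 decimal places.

0.591

d = −(3/4) ln(1 − 4p/3) = −0.75 ln(1 − 0.545333) = −0.75 ln(0.454667)
  = −0.75 × (-0.788190) = 0.591143 substitutions/site.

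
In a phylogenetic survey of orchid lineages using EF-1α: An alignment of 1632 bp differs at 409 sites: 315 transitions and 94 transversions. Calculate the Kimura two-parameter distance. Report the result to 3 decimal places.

0.324

P = 315/1632 ≈ 0.193015 and Q = 94/1632 ≈ 0.057598.
Under the Kimura two-parameter model, d = −½ ln(1 − 2P − Q) − ¼ ln(1 − 2Q).
1 − 2P − Q = 0.556372, giving −½ ln(0.556372) = 0.293159.
1 − 2Q = 0.884804, giving −¼ ln(0.884804) = 0.030597.
d = 0.293159 + 0.030597 = 0.323756.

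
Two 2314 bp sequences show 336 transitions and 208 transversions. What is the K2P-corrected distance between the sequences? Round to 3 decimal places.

0.289

P = 336/2314 ≈ 0.145203 and Q = 208/2314 ≈ 0.089888.
Under the Kimura two-parameter model, d = −½ ln(1 − 2P − Q) − ¼ ln(1 − 2Q).
1 − 2P − Q = 0.619706, giving −½ ln(0.619706) = 0.239255.
1 − 2Q = 0.820224, giving −¼ ln(0.820224) = 0.049544.
d = 0.239255 + 0.049544 = 0.288799.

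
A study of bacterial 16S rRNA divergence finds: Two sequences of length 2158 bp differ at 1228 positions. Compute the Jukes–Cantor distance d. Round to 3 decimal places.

1.066

p = 1228/2158 ≈ 0.569045.
d = −(3/4) ln(1 − 4p/3) = −0.75 ln(1 − 0.758727) = −0.75 ln(0.241273)
  = −0.75 × (-1.421826) = 1.066370 substitutions/site.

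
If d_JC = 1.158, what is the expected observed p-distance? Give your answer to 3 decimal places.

p = (3/4)(1 − e^(−4d/3)) = 0.75 × (1 − e^(-1.544)) = 0.75 × (1 − 0.213525) = 0.589856.

0.590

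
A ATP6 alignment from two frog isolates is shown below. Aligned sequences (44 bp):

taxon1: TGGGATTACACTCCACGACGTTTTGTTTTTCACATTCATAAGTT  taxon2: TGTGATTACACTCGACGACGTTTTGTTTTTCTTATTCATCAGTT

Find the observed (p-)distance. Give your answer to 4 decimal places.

0.1136

The sequences differ at 5 of 44 positions (sites 3, 14, 32, 33, 40).
p = 5/44 = 0.113636… ≈ 0.1136 (to 4 d.p.).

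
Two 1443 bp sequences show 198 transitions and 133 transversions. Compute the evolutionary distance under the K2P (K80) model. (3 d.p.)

P = 198/1443 ≈ 0.137214 and Q = 133/1443 ≈ 0.092169.
Under the Kimura two-parameter model, d = −½ ln(1 − 2P − Q) − ¼ ln(1 − 2Q).
1 − 2P − Q = 0.633403, giving −½ ln(0.633403) = 0.228324.
1 − 2Q = 0.815662, giving −¼ ln(0.815662) = 0.050939.
d = 0.228324 + 0.050939 = 0.279263.

0.279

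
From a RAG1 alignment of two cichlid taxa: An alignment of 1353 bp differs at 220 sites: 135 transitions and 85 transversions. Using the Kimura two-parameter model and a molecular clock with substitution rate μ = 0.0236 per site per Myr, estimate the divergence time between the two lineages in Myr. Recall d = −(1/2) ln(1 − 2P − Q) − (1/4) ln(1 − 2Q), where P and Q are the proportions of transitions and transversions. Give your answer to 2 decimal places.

3.93

P = 135/1353 ≈ 0.099778 and Q = 85/1353 ≈ 0.062823.
Under the Kimura two-parameter model, d = −½ ln(1 − 2P − Q) − ¼ ln(1 − 2Q).
1 − 2P − Q = 0.737621, giving −½ ln(0.737621) = 0.152163.
1 − 2Q = 0.874354, giving −¼ ln(0.874354) = 0.033567.
d = 0.152163 + 0.033567 = 0.185730.
Under a molecular clock d = 2μt, so t = d/(2μ) = 0.185730 / (2 × 0.0236) = 3.93 Myr.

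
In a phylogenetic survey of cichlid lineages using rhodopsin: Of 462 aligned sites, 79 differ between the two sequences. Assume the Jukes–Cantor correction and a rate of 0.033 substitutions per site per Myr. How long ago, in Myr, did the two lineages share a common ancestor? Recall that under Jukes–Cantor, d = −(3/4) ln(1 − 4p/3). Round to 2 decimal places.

p = 79/462 ≈ 0.170996.
d = −(3/4) ln(1 − 4p/3) = −0.75 ln(1 − 0.227995) = −0.75 ln(0.772005)
  = −0.75 × (-0.258764) = 0.194073 substitutions/site.
Under a molecular clock d = 2μt, so t = d/(2μ) = 0.194073 / (2 × 0.033) = 2.94 Myr.

2.94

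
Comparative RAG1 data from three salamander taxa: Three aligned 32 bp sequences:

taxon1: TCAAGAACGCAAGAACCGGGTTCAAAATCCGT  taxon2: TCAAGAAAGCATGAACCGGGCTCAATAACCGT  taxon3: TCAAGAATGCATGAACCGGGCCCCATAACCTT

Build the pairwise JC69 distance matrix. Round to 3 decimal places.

taxon1–taxon2: 5/32 sites differ → p = 0.15625, d = −0.75 ln(1 − 0.208333) = 0.175211 ≈ 0.175.
taxon1–taxon3: 8/32 sites differ → p = 0.25, d = −0.75 ln(1 − 0.333333) = 0.304098 ≈ 0.304.
taxon2–taxon3: 4/32 sites differ → p = 0.125, d = −0.75 ln(1 − 0.166667) = 0.136741 ≈ 0.137.

d(taxon1,taxon2) = 0.175, d(taxon1,taxon3) = 0.304, d(taxon2,taxon3) = 0.137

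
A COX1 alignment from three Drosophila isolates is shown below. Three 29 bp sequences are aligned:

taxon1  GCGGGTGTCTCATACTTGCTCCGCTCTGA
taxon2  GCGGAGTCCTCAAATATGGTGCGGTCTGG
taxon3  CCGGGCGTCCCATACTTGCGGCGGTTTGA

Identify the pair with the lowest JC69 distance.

taxon1 and taxon3

taxon1–taxon2: 11/29 differ, p = 0.379, d = 0.529.
taxon1–taxon3: 7/29 differ, p = 0.241, d = 0.291.
taxon2–taxon3: 13/29 differ, p = 0.448, d = 0.683.
The smallest distance is between taxon1 and taxon3.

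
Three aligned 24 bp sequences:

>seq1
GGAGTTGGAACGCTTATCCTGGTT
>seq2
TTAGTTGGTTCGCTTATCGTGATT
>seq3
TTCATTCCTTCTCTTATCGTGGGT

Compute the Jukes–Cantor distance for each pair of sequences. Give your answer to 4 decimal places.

d(seq1,seq2) = 0.3041, d(seq1,seq3) = 0.7083, d(seq2,seq3) = 0.3694

seq1–seq2: 6/24 sites differ → p = 0.25, d = −0.75 ln(1 − 0.333333) = 0.304098 ≈ 0.3041.
seq1–seq3: 11/24 sites differ → p ≈ 0.458333, d = −0.75 ln(1 − 0.611111) = 0.708346 ≈ 0.7083.
seq2–seq3: 7/24 sites differ → p ≈ 0.291667, d = −0.75 ln(1 − 0.388889) = 0.369358 ≈ 0.3694.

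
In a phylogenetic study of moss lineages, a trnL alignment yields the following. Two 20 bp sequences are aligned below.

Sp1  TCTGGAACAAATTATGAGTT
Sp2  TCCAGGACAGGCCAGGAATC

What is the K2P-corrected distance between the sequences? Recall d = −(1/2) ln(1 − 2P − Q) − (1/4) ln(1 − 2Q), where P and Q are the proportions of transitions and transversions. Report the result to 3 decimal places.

Of 20 sites, 9 differences are transitions and 1 are transversions, so P = 9/20 = 0.45 and Q = 1/20 = 0.05.
Under the Kimura two-parameter model, d = −½ ln(1 − 2P − Q) − ¼ ln(1 − 2Q).
1 − 2P − Q = 0.05, giving −½ ln(0.05) = 1.497866.
1 − 2Q = 0.9, giving −¼ ln(0.9) = 0.026340.
d = 1.497866 + 0.026340 = 1.524206.

1.524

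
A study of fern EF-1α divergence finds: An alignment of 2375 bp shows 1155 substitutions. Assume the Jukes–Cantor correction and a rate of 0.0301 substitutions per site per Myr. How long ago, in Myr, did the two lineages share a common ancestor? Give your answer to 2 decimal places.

13.02

p = 1155/2375 ≈ 0.486316.
d = −(3/4) ln(1 − 4p/3) = −0.75 ln(1 − 0.648421) = −0.75 ln(0.351579)
  = −0.75 × (-1.045321) = 0.783991 substitutions/site.
Under a molecular clock d = 2μt, so t = d/(2μ) = 0.783991 / (2 × 0.0301) = 13.02 Myr.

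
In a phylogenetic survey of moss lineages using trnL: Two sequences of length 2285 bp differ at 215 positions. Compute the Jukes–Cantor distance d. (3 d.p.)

p = 215/2285 ≈ 0.094092.
d = −(3/4) ln(1 − 4p/3) = −0.75 ln(1 − 0.125456) = −0.75 ln(0.874544)
  = −0.75 × (-0.134053) = 0.100540 substitutions/site.

0.101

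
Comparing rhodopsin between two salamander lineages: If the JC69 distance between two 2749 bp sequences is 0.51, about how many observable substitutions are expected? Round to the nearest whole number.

1017

Invert JC69: p = (3/4)(1 − e^(−4d/3)) = 0.75 × (1 − e^(-0.68)) = 0.75 × (1 − 0.506617) = 0.370037.
Expected differing sites = pL ≈ 0.370037 × 2749 = 1017.231713 ≈ 1017.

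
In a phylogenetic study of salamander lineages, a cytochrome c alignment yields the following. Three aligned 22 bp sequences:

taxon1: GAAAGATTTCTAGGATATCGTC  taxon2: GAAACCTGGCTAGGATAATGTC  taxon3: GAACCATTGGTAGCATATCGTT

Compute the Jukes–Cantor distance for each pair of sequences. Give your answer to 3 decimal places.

d(taxon1,taxon2) = 0.339, d(taxon1,taxon3) = 0.339, d(taxon2,taxon3) = 0.497

taxon1–taxon2: 6/22 sites differ → p ≈ 0.272727, d = −0.75 ln(1 − 0.363636) = 0.338988 ≈ 0.339.
taxon1–taxon3: 6/22 sites differ → p ≈ 0.272727, d = −0.75 ln(1 − 0.363636) = 0.338988 ≈ 0.339.
taxon2–taxon3: 8/22 sites differ → p ≈ 0.363636, d = −0.75 ln(1 − 0.484848) = 0.497470 ≈ 0.497.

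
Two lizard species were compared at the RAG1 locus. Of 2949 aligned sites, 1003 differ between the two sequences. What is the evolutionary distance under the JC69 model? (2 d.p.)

p = 1003/2949 ≈ 0.340115.
d = −(3/4) ln(1 − 4p/3) = −0.75 ln(1 − 0.453487) = −0.75 ln(0.546513)
  = −0.75 × (-0.604197) = 0.453148 substitutions/site.

0.45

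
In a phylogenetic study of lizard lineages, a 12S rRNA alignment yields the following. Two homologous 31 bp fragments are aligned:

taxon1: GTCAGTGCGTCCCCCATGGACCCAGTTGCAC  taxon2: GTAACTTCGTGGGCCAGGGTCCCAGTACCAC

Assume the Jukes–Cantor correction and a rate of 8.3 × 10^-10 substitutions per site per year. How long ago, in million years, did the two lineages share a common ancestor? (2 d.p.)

The sequences differ at 10 of 31 sites (3, 5, 7, 11, 12, 13, 17, 20, 27, 28), so p = 10/31 ≈ 0.322581.
d = −(3/4) ln(1 − 4p/3) = −0.75 ln(1 − 0.430108) = −0.75 ln(0.569892)
  = −0.75 × (-0.562308) = 0.421731 substitutions/site.
Under a molecular clock d = 2μt, so t = d/(2μ) = 0.421731 / (2 × 8.3 × 10^-10) = 254.05 million years.

254.05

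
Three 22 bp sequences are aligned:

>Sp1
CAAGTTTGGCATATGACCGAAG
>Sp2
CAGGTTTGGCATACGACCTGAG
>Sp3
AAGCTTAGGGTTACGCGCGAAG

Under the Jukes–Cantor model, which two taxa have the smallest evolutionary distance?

Sp1 and Sp2

Sp1–Sp2: 4/22 differ, p = 0.182, d = 0.208.
Sp1–Sp3: 9/22 differ, p = 0.409, d = 0.591.
Sp2–Sp3: 9/22 differ, p = 0.409, d = 0.591.
The smallest distance is between Sp1 and Sp2.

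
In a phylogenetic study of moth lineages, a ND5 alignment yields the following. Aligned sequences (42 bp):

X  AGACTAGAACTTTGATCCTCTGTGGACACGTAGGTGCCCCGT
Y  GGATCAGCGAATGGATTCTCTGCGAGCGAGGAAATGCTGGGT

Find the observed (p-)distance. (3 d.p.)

0.476

The sequences differ at 20 of 42 positions.
p = 20/42 = 0.476190… ≈ 0.476 (to 3 d.p.).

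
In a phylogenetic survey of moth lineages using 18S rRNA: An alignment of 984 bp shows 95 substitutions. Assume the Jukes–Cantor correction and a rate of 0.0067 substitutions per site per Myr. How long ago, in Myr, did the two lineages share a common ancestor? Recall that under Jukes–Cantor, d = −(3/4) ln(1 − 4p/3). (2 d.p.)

p = 95/984 ≈ 0.096545.
d = −(3/4) ln(1 − 4p/3) = −0.75 ln(1 − 0.128727) = −0.75 ln(0.871273)
  = −0.75 × (-0.137800) = 0.103350 substitutions/site.
Under a molecular clock d = 2μt, so t = d/(2μ) = 0.103350 / (2 × 0.0067) = 7.71 Myr.

7.71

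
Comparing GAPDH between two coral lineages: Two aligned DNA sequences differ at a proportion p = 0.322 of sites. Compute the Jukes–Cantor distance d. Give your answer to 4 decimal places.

0.4207

d = −(3/4) ln(1 − 4p/3) = −0.75 ln(1 − 0.429333) = −0.75 ln(0.570667)
  = −0.75 × (-0.560949) = 0.420712 substitutions/site.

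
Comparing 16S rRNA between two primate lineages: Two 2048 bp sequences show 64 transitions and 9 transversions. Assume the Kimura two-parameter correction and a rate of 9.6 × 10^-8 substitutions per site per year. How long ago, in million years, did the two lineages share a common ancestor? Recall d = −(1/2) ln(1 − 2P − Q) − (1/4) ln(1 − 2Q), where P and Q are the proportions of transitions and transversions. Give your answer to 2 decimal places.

0.19

P = 64/2048 = 0.03125 and Q = 9/2048 ≈ 0.004395.
Under the Kimura two-parameter model, d = −½ ln(1 − 2P − Q) − ¼ ln(1 − 2Q).
1 − 2P − Q = 0.933105, giving −½ ln(0.933105) = 0.034619.
1 − 2Q = 0.99121, giving −¼ ln(0.99121) = 0.002207.
d = 0.034619 + 0.002207 = 0.036826.
Under a molecular clock d = 2μt, so t = d/(2μ) = 0.036826 / (2 × 9.6 × 10^-8) = 0.19 million years.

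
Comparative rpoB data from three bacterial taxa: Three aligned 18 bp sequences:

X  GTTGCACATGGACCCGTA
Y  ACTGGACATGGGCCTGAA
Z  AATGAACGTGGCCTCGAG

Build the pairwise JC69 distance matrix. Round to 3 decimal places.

X–Y: 6/18 sites differ → p ≈ 0.333333, d = −0.75 ln(1 − 0.444444) = 0.440839 ≈ 0.441.
X–Z: 8/18 sites differ → p ≈ 0.444444, d = −0.75 ln(1 − 0.592592) = 0.673455 ≈ 0.673.
Y–Z: 7/18 sites differ → p ≈ 0.388889, d = −0.75 ln(1 − 0.518519) = 0.548166 ≈ 0.548.

d(X,Y) = 0.441, d(X,Z) = 0.673, d(Y,Z) = 0.548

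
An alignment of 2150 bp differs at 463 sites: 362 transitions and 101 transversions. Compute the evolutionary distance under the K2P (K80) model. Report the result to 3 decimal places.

0.267

P = 362/2150 ≈ 0.168372 and Q = 101/2150 ≈ 0.046977.
Under the Kimura two-parameter model, d = −½ ln(1 − 2P − Q) − ¼ ln(1 − 2Q).
1 − 2P − Q = 0.616279, giving −½ ln(0.616279) = 0.242028.
1 − 2Q = 0.906046, giving −¼ ln(0.906046) = 0.024666.
d = 0.242028 + 0.024666 = 0.266694.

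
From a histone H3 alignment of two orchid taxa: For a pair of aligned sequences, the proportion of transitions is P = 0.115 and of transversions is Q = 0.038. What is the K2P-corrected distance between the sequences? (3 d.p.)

Under the Kimura two-parameter model, d = −½ ln(1 − 2P − Q) − ¼ ln(1 − 2Q).
1 − 2P − Q = 0.732, giving −½ ln(0.732) = 0.155987.
1 − 2Q = 0.924, giving −¼ ln(0.924) = 0.019761.
d = 0.155987 + 0.019761 = 0.175748.

0.176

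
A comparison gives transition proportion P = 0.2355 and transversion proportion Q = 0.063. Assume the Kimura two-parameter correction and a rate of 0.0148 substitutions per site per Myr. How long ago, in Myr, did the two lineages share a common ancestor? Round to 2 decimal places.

Under the Kimura two-parameter model, d = −½ ln(1 − 2P − Q) − ¼ ln(1 − 2Q).
1 − 2P − Q = 0.466, giving −½ ln(0.466) = 0.381785.
1 − 2Q = 0.874, giving −¼ ln(0.874) = 0.033669.
d = 0.381785 + 0.033669 = 0.415454.
Under a molecular clock d = 2μt, so t = d/(2μ) = 0.415454 / (2 × 0.0148) = 14.04 Myr.

14.04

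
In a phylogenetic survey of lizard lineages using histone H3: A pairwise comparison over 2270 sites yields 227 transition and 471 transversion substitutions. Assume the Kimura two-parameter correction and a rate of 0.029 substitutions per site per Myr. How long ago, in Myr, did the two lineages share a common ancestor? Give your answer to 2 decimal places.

6.82

P = 227/2270 = 0.1 and Q = 471/2270 ≈ 0.207489.
Under the Kimura two-parameter model, d = −½ ln(1 − 2P − Q) − ¼ ln(1 − 2Q).
1 − 2P − Q = 0.592511, giving −½ ln(0.592511) = 0.261693.
1 − 2Q = 0.585022, giving −¼ ln(0.585022) = 0.134026.
d = 0.261693 + 0.134026 = 0.395719.
Under a molecular clock d = 2μt, so t = d/(2μ) = 0.395719 / (2 × 0.029) = 6.82 Myr.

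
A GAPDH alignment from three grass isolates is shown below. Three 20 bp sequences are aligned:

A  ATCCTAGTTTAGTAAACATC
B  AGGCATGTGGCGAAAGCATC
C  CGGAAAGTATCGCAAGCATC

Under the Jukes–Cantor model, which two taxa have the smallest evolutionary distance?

A–B: 9/20 differ, p = 0.450, d = 0.687.
A–C: 9/20 differ, p = 0.450, d = 0.687.
B–C: 6/20 differ, p = 0.300, d = 0.383.
The smallest distance is between B and C.

B and C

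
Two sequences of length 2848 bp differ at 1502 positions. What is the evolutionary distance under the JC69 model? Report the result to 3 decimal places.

0.911

p = 1502/2848 ≈ 0.527388.
d = −(3/4) ln(1 − 4p/3) = −0.75 ln(1 − 0.703184) = −0.75 ln(0.296816)
  = −0.75 × (-1.214643) = 0.910982 substitutions/site.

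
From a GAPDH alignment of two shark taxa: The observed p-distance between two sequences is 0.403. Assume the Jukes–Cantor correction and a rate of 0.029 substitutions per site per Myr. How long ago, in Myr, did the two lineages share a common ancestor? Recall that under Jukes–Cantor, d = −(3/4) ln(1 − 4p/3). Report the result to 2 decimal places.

9.97

d = −(3/4) ln(1 − 4p/3) = −0.75 ln(1 − 0.537333) = −0.75 ln(0.462667)
  = −0.75 × (-0.770748) = 0.578061 substitutions/site.
Under a molecular clock d = 2μt, so t = d/(2μ) = 0.578061 / (2 × 0.029) = 9.97 Myr.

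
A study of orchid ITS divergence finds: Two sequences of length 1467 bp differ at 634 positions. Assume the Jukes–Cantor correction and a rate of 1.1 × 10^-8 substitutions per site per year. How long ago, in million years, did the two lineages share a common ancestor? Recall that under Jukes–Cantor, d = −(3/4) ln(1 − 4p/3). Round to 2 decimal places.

p = 634/1467 ≈ 0.432175.
d = −(3/4) ln(1 − 4p/3) = −0.75 ln(1 − 0.576233) = −0.75 ln(0.423767)
  = −0.75 × (-0.858572) = 0.643929 substitutions/site.
Under a molecular clock d = 2μt, so t = d/(2μ) = 0.643929 / (2 × 1.1 × 10^-8) = 29.27 million years.

29.27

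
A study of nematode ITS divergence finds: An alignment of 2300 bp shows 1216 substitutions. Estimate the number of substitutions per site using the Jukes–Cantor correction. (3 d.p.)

p = 1216/2300 ≈ 0.528696.
d = −(3/4) ln(1 − 4p/3) = −0.75 ln(1 − 0.704928) = −0.75 ln(0.295072)
  = −0.75 × (-1.220536) = 0.915402 substitutions/site.

0.915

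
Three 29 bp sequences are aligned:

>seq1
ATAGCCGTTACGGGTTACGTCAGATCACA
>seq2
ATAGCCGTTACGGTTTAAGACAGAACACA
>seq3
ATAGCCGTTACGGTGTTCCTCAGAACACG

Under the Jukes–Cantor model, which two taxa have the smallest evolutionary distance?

seq1 and seq2

seq1–seq2: 4/29 differ, p = 0.138, d = 0.152.
seq1–seq3: 6/29 differ, p = 0.207, d = 0.242.
seq2–seq3: 6/29 differ, p = 0.207, d = 0.242.
The smallest distance is between seq1 and seq2.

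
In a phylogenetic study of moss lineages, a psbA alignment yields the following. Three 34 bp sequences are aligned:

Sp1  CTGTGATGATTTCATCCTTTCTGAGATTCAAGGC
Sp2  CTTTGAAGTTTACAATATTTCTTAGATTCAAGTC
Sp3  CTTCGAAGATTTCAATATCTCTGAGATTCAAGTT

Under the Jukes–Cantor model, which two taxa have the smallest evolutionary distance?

Sp1–Sp2: 9/34 differ, p = 0.265, d = 0.326.
Sp1–Sp3: 9/34 differ, p = 0.265, d = 0.326.
Sp2–Sp3: 6/34 differ, p = 0.176, d = 0.201.
The smallest distance is between Sp2 and Sp3.

Sp2 and Sp3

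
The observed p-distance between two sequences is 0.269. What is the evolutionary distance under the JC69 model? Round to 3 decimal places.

d = −(3/4) ln(1 − 4p/3) = −0.75 ln(1 − 0.358667) = −0.75 ln(0.641333)
  = −0.75 × (-0.444206) = 0.333155 substitutions/site.

0.333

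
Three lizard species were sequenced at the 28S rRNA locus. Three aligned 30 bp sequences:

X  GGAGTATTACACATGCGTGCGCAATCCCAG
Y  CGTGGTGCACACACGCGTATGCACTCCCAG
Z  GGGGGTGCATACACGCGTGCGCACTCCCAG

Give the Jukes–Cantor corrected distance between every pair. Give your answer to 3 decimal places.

X–Y: 10/30 sites differ → p ≈ 0.333333, d = −0.75 ln(1 − 0.444444) = 0.440839 ≈ 0.441.
X–Z: 8/30 sites differ → p ≈ 0.266667, d = −0.75 ln(1 − 0.355556) = 0.329526 ≈ 0.330.
Y–Z: 5/30 sites differ → p ≈ 0.166667, d = −0.75 ln(1 − 0.222223) = 0.188487 ≈ 0.188.

d(X,Y) = 0.441, d(X,Z) = 0.330, d(Y,Z) = 0.188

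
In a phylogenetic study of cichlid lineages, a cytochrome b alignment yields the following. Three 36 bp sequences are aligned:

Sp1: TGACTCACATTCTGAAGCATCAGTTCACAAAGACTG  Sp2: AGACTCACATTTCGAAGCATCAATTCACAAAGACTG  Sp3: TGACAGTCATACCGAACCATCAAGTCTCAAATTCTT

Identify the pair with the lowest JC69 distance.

Sp1–Sp2: 4/36 differ, p = 0.111, d = 0.120.
Sp1–Sp3: 12/36 differ, p = 0.333, d = 0.441.
Sp2–Sp3: 12/36 differ, p = 0.333, d = 0.441.
The smallest distance is between Sp1 and Sp2.

Sp1 and Sp2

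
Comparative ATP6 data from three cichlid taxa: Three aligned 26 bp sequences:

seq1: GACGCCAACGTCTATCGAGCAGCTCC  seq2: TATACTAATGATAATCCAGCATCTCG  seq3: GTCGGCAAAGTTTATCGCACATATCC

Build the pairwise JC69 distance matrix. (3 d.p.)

d(seq1,seq2) = 0.623, d(seq1,seq3) = 0.396, d(seq2,seq3) = 0.949

seq1–seq2: 11/26 sites differ → p ≈ 0.423077, d = −0.75 ln(1 − 0.564103) = 0.622762 ≈ 0.623.
seq1–seq3: 8/26 sites differ → p ≈ 0.307692, d = −0.75 ln(1 − 0.410256) = 0.396050 ≈ 0.396.
seq2–seq3: 14/26 sites differ → p ≈ 0.538462, d = −0.75 ln(1 − 0.717949) = 0.949251 ≈ 0.949.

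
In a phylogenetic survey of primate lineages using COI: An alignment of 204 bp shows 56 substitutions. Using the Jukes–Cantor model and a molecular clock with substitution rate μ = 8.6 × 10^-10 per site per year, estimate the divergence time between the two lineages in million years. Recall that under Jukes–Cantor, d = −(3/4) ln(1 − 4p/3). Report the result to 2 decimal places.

p = 56/204 ≈ 0.27451.
d = −(3/4) ln(1 − 4p/3) = −0.75 ln(1 − 0.366013) = −0.75 ln(0.633987)
  = −0.75 × (-0.455727) = 0.341795 substitutions/site.
Under a molecular clock d = 2μt, so t = d/(2μ) = 0.341795 / (2 × 8.6 × 10^-10) = 198.72 million years.

198.72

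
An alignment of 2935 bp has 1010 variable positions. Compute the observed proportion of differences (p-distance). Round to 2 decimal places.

p = 1010/2935 = 0.344122… ≈ 0.34 (to 2 d.p.).

0.34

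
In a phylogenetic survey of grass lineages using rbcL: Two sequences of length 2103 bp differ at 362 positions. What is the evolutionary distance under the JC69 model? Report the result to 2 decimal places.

0.20

p = 362/2103 ≈ 0.172135.
d = −(3/4) ln(1 − 4p/3) = −0.75 ln(1 − 0.229513) = −0.75 ln(0.770487)
  = −0.75 × (-0.260732) = 0.195549 substitutions/site.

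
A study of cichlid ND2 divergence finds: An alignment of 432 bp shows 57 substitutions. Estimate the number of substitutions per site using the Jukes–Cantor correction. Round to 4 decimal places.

p = 57/432 ≈ 0.131944.
d = −(3/4) ln(1 − 4p/3) = −0.75 ln(1 − 0.175925) = −0.75 ln(0.824075)
  = −0.75 × (-0.193494) = 0.145121 substitutions/site.

0.1451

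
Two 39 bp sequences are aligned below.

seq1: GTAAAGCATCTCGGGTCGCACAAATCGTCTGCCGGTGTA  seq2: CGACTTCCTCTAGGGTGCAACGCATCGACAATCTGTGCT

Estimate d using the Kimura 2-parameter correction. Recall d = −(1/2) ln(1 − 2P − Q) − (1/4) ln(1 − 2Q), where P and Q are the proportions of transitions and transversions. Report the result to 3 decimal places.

Of 39 sites, 4 differences are transitions and 15 are transversions, so P = 4/39 ≈ 0.102564 and Q = 15/39 ≈ 0.384615.
Under the Kimura two-parameter model, d = −½ ln(1 − 2P − Q) − ¼ ln(1 − 2Q).
1 − 2P − Q = 0.410257, giving −½ ln(0.410257) = 0.445486.
1 − 2Q = 0.23077, giving −¼ ln(0.23077) = 0.366583.
d = 0.445486 + 0.366583 = 0.812069.

0.812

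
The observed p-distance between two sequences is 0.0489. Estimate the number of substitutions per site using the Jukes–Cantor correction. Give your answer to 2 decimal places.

0.05

d = −(3/4) ln(1 − 4p/3) = −0.75 ln(1 − 0.0652) = −0.75 ln(0.9348)
  = −0.75 × (-0.067423) = 0.050567 substitutions/site.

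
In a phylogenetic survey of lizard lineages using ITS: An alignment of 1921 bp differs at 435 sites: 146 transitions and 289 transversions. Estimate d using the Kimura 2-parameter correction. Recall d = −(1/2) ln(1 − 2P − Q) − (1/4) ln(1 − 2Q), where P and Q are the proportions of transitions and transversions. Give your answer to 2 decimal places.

0.27

P = 146/1921 ≈ 0.076002 and Q = 289/1921 ≈ 0.150442.
Under the Kimura two-parameter model, d = −½ ln(1 − 2P − Q) − ¼ ln(1 − 2Q).
1 − 2P − Q = 0.697554, giving −½ ln(0.697554) = 0.180088.
1 − 2Q = 0.699116, giving −¼ ln(0.699116) = 0.089485.
d = 0.180088 + 0.089485 = 0.269573.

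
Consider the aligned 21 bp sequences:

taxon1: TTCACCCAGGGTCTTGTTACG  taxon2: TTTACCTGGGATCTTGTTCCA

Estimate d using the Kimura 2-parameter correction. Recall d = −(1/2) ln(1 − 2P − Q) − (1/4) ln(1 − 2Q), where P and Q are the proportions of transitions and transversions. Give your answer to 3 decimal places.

Of 21 sites, 5 differences are transitions and 1 are transversions, so P = 5/21 ≈ 0.238095 and Q = 1/21 ≈ 0.047619.
Under the Kimura two-parameter model, d = −½ ln(1 − 2P − Q) − ¼ ln(1 − 2Q).
1 − 2P − Q = 0.476191, giving −½ ln(0.476191) = 0.370968.
1 − 2Q = 0.904762, giving −¼ ln(0.904762) = 0.025021.
d = 0.370968 + 0.025021 = 0.395989.

0.396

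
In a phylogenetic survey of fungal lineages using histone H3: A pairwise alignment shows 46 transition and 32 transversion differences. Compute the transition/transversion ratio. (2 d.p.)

R = 46/32 = 1.4375 ≈ 1.44 (to 2 d.p.).

1.44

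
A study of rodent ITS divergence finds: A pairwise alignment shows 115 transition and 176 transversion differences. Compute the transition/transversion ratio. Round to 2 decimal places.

0.65

R = 115/176 = 0.653409… ≈ 0.65 (to 2 d.p.).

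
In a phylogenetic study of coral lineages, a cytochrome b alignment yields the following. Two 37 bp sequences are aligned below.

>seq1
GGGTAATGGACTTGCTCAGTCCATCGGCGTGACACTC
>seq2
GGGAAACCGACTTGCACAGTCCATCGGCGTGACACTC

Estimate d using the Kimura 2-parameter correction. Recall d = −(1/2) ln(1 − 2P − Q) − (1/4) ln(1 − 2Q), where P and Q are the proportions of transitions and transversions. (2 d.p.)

Of 37 sites, 1 differences are transitions and 3 are transversions, so P = 1/37 ≈ 0.027027 and Q = 3/37 ≈ 0.081081.
Under the Kimura two-parameter model, d = −½ ln(1 − 2P − Q) − ¼ ln(1 − 2Q).
1 − 2P − Q = 0.864865, giving −½ ln(0.864865) = 0.072591.
1 − 2Q = 0.837838, giving −¼ ln(0.837838) = 0.044233.
d = 0.072591 + 0.044233 = 0.116824.

0.12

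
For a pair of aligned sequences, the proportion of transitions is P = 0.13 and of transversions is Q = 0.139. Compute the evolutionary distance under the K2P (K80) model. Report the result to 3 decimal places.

0.336

Under the Kimura two-parameter model, d = −½ ln(1 − 2P − Q) − ¼ ln(1 − 2Q).
1 − 2P − Q = 0.601, giving −½ ln(0.601) = 0.254580.
1 − 2Q = 0.722, giving −¼ ln(0.722) = 0.081433.
d = 0.254580 + 0.081433 = 0.336013.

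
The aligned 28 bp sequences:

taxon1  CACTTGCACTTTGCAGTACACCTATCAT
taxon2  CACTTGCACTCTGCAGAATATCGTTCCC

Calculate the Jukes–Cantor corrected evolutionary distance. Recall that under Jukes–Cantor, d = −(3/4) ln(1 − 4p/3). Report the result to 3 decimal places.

0.360

The sequences differ at 8 of 28 sites (11, 17, 19, 21, 23, 24, 27, 28), so p = 8/28 ≈ 0.285714.
d = −(3/4) ln(1 − 4p/3) = −0.75 ln(1 − 0.380952) = −0.75 ln(0.619048)
  = −0.75 × (-0.479572) = 0.359679 substitutions/site.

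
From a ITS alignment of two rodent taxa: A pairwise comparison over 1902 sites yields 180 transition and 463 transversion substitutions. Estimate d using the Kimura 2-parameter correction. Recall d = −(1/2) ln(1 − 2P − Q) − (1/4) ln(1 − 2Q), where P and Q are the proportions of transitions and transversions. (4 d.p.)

P = 180/1902 ≈ 0.094637 and Q = 463/1902 ≈ 0.243428.
Under the Kimura two-parameter model, d = −½ ln(1 − 2P − Q) − ¼ ln(1 − 2Q).
1 − 2P − Q = 0.567298, giving −½ ln(0.567298) = 0.283435.
1 − 2Q = 0.513144, giving −¼ ln(0.513144) = 0.166800.
d = 0.283435 + 0.166800 = 0.450235.

0.4502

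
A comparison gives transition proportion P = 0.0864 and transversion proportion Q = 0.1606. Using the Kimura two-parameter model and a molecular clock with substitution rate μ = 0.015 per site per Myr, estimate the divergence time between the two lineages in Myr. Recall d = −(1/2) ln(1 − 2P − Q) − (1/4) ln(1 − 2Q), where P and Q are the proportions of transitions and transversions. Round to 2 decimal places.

9.99

Under the Kimura two-parameter model, d = −½ ln(1 − 2P − Q) − ¼ ln(1 − 2Q).
1 − 2P − Q = 0.6666, giving −½ ln(0.6666) = 0.202783.
1 − 2Q = 0.6788, giving −¼ ln(0.6788) = 0.096857.
d = 0.202783 + 0.096857 = 0.299640.
Under a molecular clock d = 2μt, so t = d/(2μ) = 0.299640 / (2 × 0.015) = 9.99 Myr.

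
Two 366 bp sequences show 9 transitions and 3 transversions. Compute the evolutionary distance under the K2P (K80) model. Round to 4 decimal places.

0.0337

P = 9/366 ≈ 0.02459 and Q = 3/366 ≈ 0.008197.
Under the Kimura two-parameter model, d = −½ ln(1 − 2P − Q) − ¼ ln(1 − 2Q).
1 − 2P − Q = 0.942623, giving −½ ln(0.942623) = 0.029544.
1 − 2Q = 0.983606, giving −¼ ln(0.983606) = 0.004132.
d = 0.029544 + 0.004132 = 0.033676.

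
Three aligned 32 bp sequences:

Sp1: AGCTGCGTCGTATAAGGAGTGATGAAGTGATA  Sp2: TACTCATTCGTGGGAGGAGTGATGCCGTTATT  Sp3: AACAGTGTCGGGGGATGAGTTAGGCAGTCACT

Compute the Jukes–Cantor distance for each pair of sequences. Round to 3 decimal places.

d(Sp1,Sp2) = 0.520, d(Sp1,Sp3) = 0.657, d(Sp2,Sp3) = 0.520

Sp1–Sp2: 12/32 sites differ → p = 0.375, d = −0.75 ln(1 − 0.5) = 0.519860 ≈ 0.520.
Sp1–Sp3: 14/32 sites differ → p = 0.4375, d = −0.75 ln(1 − 0.583333) = 0.656601 ≈ 0.657.
Sp2–Sp3: 12/32 sites differ → p = 0.375, d = −0.75 ln(1 − 0.5) = 0.519860 ≈ 0.520.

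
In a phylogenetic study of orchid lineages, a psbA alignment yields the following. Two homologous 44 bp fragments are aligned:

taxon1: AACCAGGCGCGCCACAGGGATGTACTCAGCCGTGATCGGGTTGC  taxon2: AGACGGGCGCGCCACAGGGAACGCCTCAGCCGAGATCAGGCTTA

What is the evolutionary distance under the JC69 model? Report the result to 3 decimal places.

The sequences differ at 12 of 44 sites, so p = 12/44 ≈ 0.272727.
d = −(3/4) ln(1 − 4p/3) = −0.75 ln(1 − 0.363636) = −0.75 ln(0.636364)
  = −0.75 × (-0.451985) = 0.338989 substitutions/site.

0.339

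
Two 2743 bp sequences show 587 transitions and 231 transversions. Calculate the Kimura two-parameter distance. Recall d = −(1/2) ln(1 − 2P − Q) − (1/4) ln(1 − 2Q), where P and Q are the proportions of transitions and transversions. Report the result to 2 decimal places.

0.41

P = 587/2743 ≈ 0.213999 and Q = 231/2743 ≈ 0.084214.
Under the Kimura two-parameter model, d = −½ ln(1 − 2P − Q) − ¼ ln(1 − 2Q).
1 − 2P − Q = 0.487788, giving −½ ln(0.487788) = 0.358937.
1 − 2Q = 0.831572, giving −¼ ln(0.831572) = 0.046109.
d = 0.358937 + 0.046109 = 0.405046.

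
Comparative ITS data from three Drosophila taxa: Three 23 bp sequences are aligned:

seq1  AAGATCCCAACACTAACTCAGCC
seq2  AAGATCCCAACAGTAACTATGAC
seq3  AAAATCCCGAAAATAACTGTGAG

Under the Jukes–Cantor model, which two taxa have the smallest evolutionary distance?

seq1–seq2: 4/23 differ, p = 0.174, d = 0.198.
seq1–seq3: 8/23 differ, p = 0.348, d = 0.467.
seq2–seq3: 6/23 differ, p = 0.261, d = 0.321.
The smallest distance is between seq1 and seq2.

seq1 and seq2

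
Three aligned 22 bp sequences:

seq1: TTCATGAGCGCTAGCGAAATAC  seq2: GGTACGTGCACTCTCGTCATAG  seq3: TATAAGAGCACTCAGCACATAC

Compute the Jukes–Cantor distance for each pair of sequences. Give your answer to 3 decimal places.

seq1–seq2: 11/22 sites differ → p = 0.5, d = −0.75 ln(1 − 0.666667) = 0.823960 ≈ 0.824.
seq1–seq3: 9/22 sites differ → p ≈ 0.409091, d = −0.75 ln(1 − 0.545455) = 0.591344 ≈ 0.591.
seq2–seq3: 9/22 sites differ → p ≈ 0.409091, d = −0.75 ln(1 − 0.545455) = 0.591344 ≈ 0.591.

d(seq1,seq2) = 0.824, d(seq1,seq3) = 0.591, d(seq2,seq3) = 0.591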